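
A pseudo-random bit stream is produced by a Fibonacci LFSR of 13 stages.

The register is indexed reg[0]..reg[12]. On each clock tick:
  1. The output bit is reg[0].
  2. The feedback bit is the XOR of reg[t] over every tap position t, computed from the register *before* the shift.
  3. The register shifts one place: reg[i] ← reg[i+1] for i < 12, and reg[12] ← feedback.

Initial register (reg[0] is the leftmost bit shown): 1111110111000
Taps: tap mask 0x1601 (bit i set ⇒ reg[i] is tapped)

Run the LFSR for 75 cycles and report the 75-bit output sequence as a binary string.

step | reg (before) | out | fb
   0 | 1111110111000 | 1 | 0
   1 | 1111101110000 | 1 | 1
   2 | 1111011100001 | 1 | 0
   3 | 1110111000010 | 1 | 1
   4 | 1101110000101 | 1 | 1
   5 | 1011100001011 | 1 | 1
   6 | 0111000010111 | 0 | 0
   7 | 1110000101110 | 1 | 1
   8 | 1100001011101 | 1 | 0
   9 | 1000010111010 | 1 | 0
  10 | 0000101110100 | 0 | 1
  11 | 0001011101001 | 0 | 0
  12 | 0010111010010 | 0 | 0
  13 | 0101110100100 | 0 | 1
  14 | 1011101001001 | 1 | 1
  15 | 0111010010011 | 0 | 1
  16 | 1110100100111 | 1 | 1
  17 | 1101001001111 | 1 | 0
  18 | 1010010011110 | 1 | 1
  19 | 0100100111101 | 0 | 1
  20 | 1001001111011 | 1 | 1
  21 | 0010011110111 | 0 | 0
  22 | 0100111101110 | 0 | 0
  23 | 1001111011100 | 1 | 1
  24 | 0011110111001 | 0 | 0
  25 | 0111101110010 | 0 | 0
  26 | 1111011100100 | 1 | 0
  27 | 1110111001000 | 1 | 0
  28 | 1101110010000 | 1 | 1
  29 | 1011100100001 | 1 | 0
  30 | 0111001000010 | 0 | 0
  31 | 1110010000100 | 1 | 0
  32 | 1100100001000 | 1 | 0
  33 | 1001000010000 | 1 | 1
  34 | 0010000100001 | 0 | 1
  35 | 0100001000011 | 0 | 1
  36 | 1000010000111 | 1 | 1
  37 | 0000100001111 | 0 | 1
  38 | 0001000011111 | 0 | 1
  39 | 0010000111111 | 0 | 1
  40 | 0100001111111 | 0 | 1
  41 | 1000011111111 | 1 | 0
  42 | 0000111111110 | 0 | 0
  43 | 0001111111100 | 0 | 0
  44 | 0011111111000 | 0 | 1
  45 | 0111111110001 | 0 | 1
  46 | 1111111100011 | 1 | 0
  47 | 1111111000110 | 1 | 0
  48 | 1111110001100 | 1 | 1
  49 | 1111100011001 | 1 | 1
  50 | 1111000110011 | 1 | 0
  51 | 1110001100110 | 1 | 0
  52 | 1100011001100 | 1 | 1
  53 | 1000110011001 | 1 | 1
  54 | 0001100110011 | 0 | 1
  55 | 0011001100111 | 0 | 0
  56 | 0110011001110 | 0 | 0
  57 | 1100110011100 | 1 | 1
  58 | 1001100111001 | 1 | 1
  59 | 0011001110011 | 0 | 1
  60 | 0110011100111 | 0 | 0
  61 | 1100111001110 | 1 | 1
  62 | 1001110011101 | 1 | 0
  63 | 0011100111010 | 0 | 1
  64 | 0111001110101 | 0 | 0
  65 | 1110011101010 | 1 | 0
  66 | 1100111010100 | 1 | 0
  67 | 1001110101000 | 1 | 0
  68 | 0011101010000 | 0 | 0
  69 | 0111010100000 | 0 | 0
  70 | 1110101000000 | 1 | 1
  71 | 1101010000001 | 1 | 0
  72 | 1010100000010 | 1 | 1
  73 | 0101000000101 | 0 | 0
  74 | 1010000001010 | 1 | 0

111111011100001011101001001111011100100001000011111111000110011001110011101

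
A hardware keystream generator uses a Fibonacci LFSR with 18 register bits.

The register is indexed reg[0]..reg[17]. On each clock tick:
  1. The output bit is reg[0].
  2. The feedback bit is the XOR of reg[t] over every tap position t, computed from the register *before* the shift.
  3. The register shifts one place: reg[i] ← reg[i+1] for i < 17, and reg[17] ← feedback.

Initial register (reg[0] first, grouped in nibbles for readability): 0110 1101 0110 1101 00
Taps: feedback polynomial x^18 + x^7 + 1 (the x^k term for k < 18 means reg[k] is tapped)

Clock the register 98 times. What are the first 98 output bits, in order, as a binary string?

01101101011011010011011011111101100100100000110100100101001001111110110110110100010011011110010010

k : reg_k → out_k, fb_k
0: 011011010110110100 → 0, fb=1
1: 110110101101101001 → 1, fb=1
2: 101101011011010011 → 1, fb=0
3: 011010110110100110 → 0, fb=1
4: 110101101101001101 → 1, fb=1
5: 101011011010011011 → 1, fb=0
6: 010110110100110110 → 0, fb=1
7: 101101101001101101 → 1, fb=1
8: 011011010011011011 → 0, fb=1
9: 110110100110110111 → 1, fb=1
10: 101101001101101111 → 1, fb=1
11: 011010011011011111 → 0, fb=1
12: 110100110110111111 → 1, fb=0
13: 101001101101111110 → 1, fb=1
14: 010011011011111101 → 0, fb=1
15: 100110110111111011 → 1, fb=0
16: 001101101111110110 → 0, fb=0
17: 011011011111101100 → 0, fb=1
18: 110110111111011001 → 1, fb=0
19: 101101111110110010 → 1, fb=0
20: 011011111101100100 → 0, fb=1
21: 110111111011001001 → 1, fb=0
22: 101111110110010010 → 1, fb=0
23: 011111101100100100 → 0, fb=0
24: 111111011001001000 → 1, fb=0
25: 111110110010010000 → 1, fb=0
26: 111101100100100000 → 1, fb=1
27: 111011001001000001 → 1, fb=1
28: 110110010010000011 → 1, fb=0
29: 101100100100000110 → 1, fb=1
30: 011001001000001101 → 0, fb=0
31: 110010010000011010 → 1, fb=0
32: 100100100000110100 → 1, fb=1
33: 001001000001101001 → 0, fb=0
34: 010010000011010010 → 0, fb=0
35: 100100000110100100 → 1, fb=1
36: 001000001101001001 → 0, fb=0
37: 010000011010010010 → 0, fb=1
38: 100000110100100101 → 1, fb=0
39: 000001101001001010 → 0, fb=0
40: 000011010010010100 → 0, fb=1
41: 000110100100101001 → 0, fb=0
42: 001101001001010010 → 0, fb=0
43: 011010010010100100 → 0, fb=1
44: 110100100101001001 → 1, fb=1
45: 101001001010010011 → 1, fb=1
46: 010010010100100111 → 0, fb=1
47: 100100101001001111 → 1, fb=1
48: 001001010010011111 → 0, fb=1
49: 010010100100111111 → 0, fb=0
50: 100101001001111110 → 1, fb=1
51: 001010010011111101 → 0, fb=1
52: 010100100111111011 → 0, fb=0
53: 101001001111110110 → 1, fb=1
54: 010010011111101101 → 0, fb=1
55: 100100111111011011 → 1, fb=0
56: 001001111110110110 → 0, fb=1
57: 010011111101101101 → 0, fb=1
58: 100111111011011011 → 1, fb=0
59: 001111110110110110 → 0, fb=1
60: 011111101101101101 → 0, fb=0
61: 111111011011011010 → 1, fb=0
62: 111110110110110100 → 1, fb=0
63: 111101101101101000 → 1, fb=1
64: 111011011011010001 → 1, fb=0
65: 110110110110100010 → 1, fb=0
66: 101101101101000100 → 1, fb=1
67: 011011011010001001 → 0, fb=1
68: 110110110100010011 → 1, fb=0
69: 101101101000100110 → 1, fb=1
70: 011011010001001101 → 0, fb=1
71: 110110100010011011 → 1, fb=1
72: 101101000100110111 → 1, fb=1
73: 011010001001101111 → 0, fb=0
74: 110100010011011110 → 1, fb=0
75: 101000100110111100 → 1, fb=1
76: 010001001101111001 → 0, fb=0
77: 100010011011110010 → 1, fb=0
78: 000100110111100100 → 0, fb=1
79: 001001101111001001 → 0, fb=0
80: 010011011110010010 → 0, fb=1
81: 100110111100100101 → 1, fb=0
82: 001101111001001010 → 0, fb=1
83: 011011110010010101 → 0, fb=1
84: 110111100100101011 → 1, fb=1
85: 101111001001010111 → 1, fb=1
86: 011110010010101111 → 0, fb=1
87: 111100100101011111 → 1, fb=1
88: 111001001010111111 → 1, fb=1
89: 110010010101111111 → 1, fb=0
90: 100100101011111110 → 1, fb=1
91: 001001010111111101 → 0, fb=1
92: 010010101111111011 → 0, fb=0
93: 100101011111110110 → 1, fb=0
94: 001010111111101100 → 0, fb=1
95: 010101111111011001 → 0, fb=1
96: 101011111110110011 → 1, fb=0
97: 010111111101100110 → 0, fb=1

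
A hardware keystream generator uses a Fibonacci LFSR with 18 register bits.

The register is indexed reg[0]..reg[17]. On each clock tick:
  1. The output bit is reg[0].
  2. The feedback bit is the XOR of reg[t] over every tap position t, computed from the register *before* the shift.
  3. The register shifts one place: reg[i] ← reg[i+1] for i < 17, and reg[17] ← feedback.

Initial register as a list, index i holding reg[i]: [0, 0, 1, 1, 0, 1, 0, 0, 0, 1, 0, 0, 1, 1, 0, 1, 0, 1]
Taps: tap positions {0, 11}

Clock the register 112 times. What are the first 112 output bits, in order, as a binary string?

step | reg (before) | out | fb
   0 | 001101000100110101 | 0 | 0
   1 | 011010001001101010 | 0 | 1
   2 | 110100010011010101 | 1 | 0
   3 | 101000100110101010 | 1 | 1
   4 | 010001001101010101 | 0 | 1
   5 | 100010011010101011 | 1 | 1
   6 | 000100110101010111 | 0 | 1
   7 | 001001101010101111 | 0 | 0
   8 | 010011010101011110 | 0 | 1
   9 | 100110101010111101 | 1 | 1
  10 | 001101010101111011 | 0 | 1
  11 | 011010101011110111 | 0 | 1
  12 | 110101010111101111 | 1 | 0
  13 | 101010101111011110 | 1 | 0
  14 | 010101011110111100 | 0 | 0
  15 | 101010111101111000 | 1 | 0
  16 | 010101111011110000 | 0 | 1
  17 | 101011110111100001 | 1 | 0
  18 | 010111101111000010 | 0 | 1
  19 | 101111011110000101 | 1 | 1
  20 | 011110111100001011 | 0 | 0
  21 | 111101111000010110 | 1 | 1
  22 | 111011110000101101 | 1 | 1
  23 | 110111100001011011 | 1 | 0
  24 | 101111000010110110 | 1 | 1
  25 | 011110000101101101 | 0 | 1
  26 | 111100001011011011 | 1 | 0
  27 | 111000010110110110 | 1 | 1
  28 | 110000101101101101 | 1 | 0
  29 | 100001011011011010 | 1 | 0
  30 | 000010110110110100 | 0 | 0
  31 | 000101101101101000 | 0 | 1
  32 | 001011011011010001 | 0 | 1
  33 | 010110110110100011 | 0 | 0
  34 | 101101101101000110 | 1 | 0
  35 | 011011011010001100 | 0 | 0
  36 | 110110110100011000 | 1 | 1
  37 | 101101101000110001 | 1 | 1
  38 | 011011010001100011 | 0 | 1
  39 | 110110100011000111 | 1 | 0
  40 | 101101000110001110 | 1 | 1
  41 | 011010001100011101 | 0 | 0
  42 | 110100011000111010 | 1 | 1
  43 | 101000110001110101 | 1 | 0
  44 | 010001100011101010 | 0 | 1
  45 | 100011000111010101 | 1 | 0
  46 | 000110001110101010 | 0 | 0
  47 | 001100011101010100 | 0 | 1
  48 | 011000111010101001 | 0 | 0
  49 | 110001110101010010 | 1 | 0
  50 | 100011101010100100 | 1 | 1
  51 | 000111010101001001 | 0 | 1
  52 | 001110101010010011 | 0 | 0
  53 | 011101010100100110 | 0 | 0
  54 | 111010101001001100 | 1 | 0
  55 | 110101010010011000 | 1 | 1
  56 | 101010100100110001 | 1 | 1
  57 | 010101001001100011 | 0 | 1
  58 | 101010010011000111 | 1 | 0
  59 | 010100100110001110 | 0 | 0
  60 | 101001001100011100 | 1 | 1
  61 | 010010011000111001 | 0 | 0
  62 | 100100110001110010 | 1 | 0
  63 | 001001100011100100 | 0 | 1
  64 | 010011000111001001 | 0 | 1
  65 | 100110001110010011 | 1 | 1
  66 | 001100011100100111 | 0 | 0
  67 | 011000111001001110 | 0 | 1
  68 | 110001110010011101 | 1 | 1
  69 | 100011100100111011 | 1 | 1
  70 | 000111001001110111 | 0 | 1
  71 | 001110010011101111 | 0 | 1
  72 | 011100100111011111 | 0 | 1
  73 | 111001001110111111 | 1 | 1
  74 | 110010011101111111 | 1 | 0
  75 | 100100111011111110 | 1 | 0
  76 | 001001110111111100 | 0 | 1
  77 | 010011101111111001 | 0 | 1
  78 | 100111011111110011 | 1 | 0
  79 | 001110111111100110 | 0 | 1
  80 | 011101111111001101 | 0 | 1
  81 | 111011111110011011 | 1 | 1
  82 | 110111111100110111 | 1 | 1
  83 | 101111111001101111 | 1 | 0
  84 | 011111110011011110 | 0 | 1
  85 | 111111100110111101 | 1 | 1
  86 | 111111001101111011 | 1 | 0
  87 | 111110011011110110 | 1 | 0
  88 | 111100110111101100 | 1 | 0
  89 | 111001101111011000 | 1 | 0
  90 | 110011011110110000 | 1 | 1
  91 | 100110111101100001 | 1 | 0
  92 | 001101111011000010 | 0 | 1
  93 | 011011110110000101 | 0 | 0
  94 | 110111101100001010 | 1 | 1
  95 | 101111011000010101 | 1 | 1
  96 | 011110110000101011 | 0 | 0
  97 | 111101100001010110 | 1 | 0
  98 | 111011000010101100 | 1 | 1
  99 | 110110000101011001 | 1 | 0
 100 | 101100001010110010 | 1 | 1
 101 | 011000010101100101 | 0 | 1
 102 | 110000101011001011 | 1 | 0
 103 | 100001010110010110 | 1 | 1
 104 | 000010101100101101 | 0 | 0
 105 | 000101011001011010 | 0 | 1
 106 | 001010110010110101 | 0 | 0
 107 | 010101100101101010 | 0 | 1
 108 | 101011001011010101 | 1 | 0
 109 | 010110010110101010 | 0 | 0
 110 | 101100101101010100 | 1 | 0
 111 | 011001011010101000 | 0 | 0

0011010001001101010101111011110000101101101101000110001110101010010011000111001001110111111100110111101100001010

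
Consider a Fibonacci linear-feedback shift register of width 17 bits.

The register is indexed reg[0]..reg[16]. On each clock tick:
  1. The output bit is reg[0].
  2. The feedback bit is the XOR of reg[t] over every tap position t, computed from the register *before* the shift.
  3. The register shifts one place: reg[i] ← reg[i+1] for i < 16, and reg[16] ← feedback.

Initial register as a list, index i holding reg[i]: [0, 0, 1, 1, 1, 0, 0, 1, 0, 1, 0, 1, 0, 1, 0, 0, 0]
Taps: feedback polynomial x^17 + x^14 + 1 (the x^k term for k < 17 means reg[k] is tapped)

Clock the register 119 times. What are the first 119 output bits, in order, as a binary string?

k : reg_k → out_k, fb_k
0: 00111001010101000 → 0, fb=0
1: 01110010101010000 → 0, fb=0
2: 11100101010100000 → 1, fb=1
3: 11001010101000001 → 1, fb=1
4: 10010101010000011 → 1, fb=1
5: 00101010100000111 → 0, fb=1
6: 01010101000001111 → 0, fb=1
7: 10101010000011111 → 1, fb=0
8: 01010100000111110 → 0, fb=1
9: 10101000001111101 → 1, fb=0
10: 01010000011111010 → 0, fb=0
11: 10100000111110100 → 1, fb=0
12: 01000001111101000 → 0, fb=0
13: 10000011111010000 → 1, fb=1
14: 00000111110100001 → 0, fb=0
15: 00001111101000010 → 0, fb=0
16: 00011111010000100 → 0, fb=1
17: 00111110100001001 → 0, fb=0
18: 01111101000010010 → 0, fb=0
19: 11111010000100100 → 1, fb=0
20: 11110100001001000 → 1, fb=1
21: 11101000010010001 → 1, fb=1
22: 11010000100100011 → 1, fb=1
23: 10100001001000111 → 1, fb=0
24: 01000010010001110 → 0, fb=1
25: 10000100100011101 → 1, fb=0
26: 00001001000111010 → 0, fb=0
27: 00010010001110100 → 0, fb=1
28: 00100100011101001 → 0, fb=0
29: 01001000111010010 → 0, fb=0
30: 10010001110100100 → 1, fb=0
31: 00100011101001000 → 0, fb=0
32: 01000111010010000 → 0, fb=0
33: 10001110100100000 → 1, fb=1
34: 00011101001000001 → 0, fb=0
35: 00111010010000010 → 0, fb=0
36: 01110100100000100 → 0, fb=1
37: 11101001000001001 → 1, fb=1
38: 11010010000010011 → 1, fb=1
39: 10100100000100111 → 1, fb=0
40: 01001000001001110 → 0, fb=1
41: 10010000010011101 → 1, fb=0
42: 00100000100111010 → 0, fb=0
43: 01000001001110100 → 0, fb=1
44: 10000010011101001 → 1, fb=1
45: 00000100111010011 → 0, fb=0
46: 00001001110100110 → 0, fb=1
47: 00010011101001101 → 0, fb=1
48: 00100111010011011 → 0, fb=0
49: 01001110100110110 → 0, fb=1
50: 10011101001101101 → 1, fb=0
51: 00111010011011010 → 0, fb=0
52: 01110100110110100 → 0, fb=1
53: 11101001101101001 → 1, fb=1
54: 11010011011010011 → 1, fb=1
55: 10100110110100111 → 1, fb=0
56: 01001101101001110 → 0, fb=1
57: 10011011010011101 → 1, fb=0
58: 00110110100111010 → 0, fb=0
59: 01101101001110100 → 0, fb=1
60: 11011010011101001 → 1, fb=1
61: 10110100111010011 → 1, fb=1
62: 01101001110100111 → 0, fb=1
63: 11010011101001111 → 1, fb=0
64: 10100111010011110 → 1, fb=0
65: 01001110100111100 → 0, fb=1
66: 10011101001111001 → 1, fb=1
67: 00111010011110011 → 0, fb=0
68: 01110100111100110 → 0, fb=1
69: 11101001111001101 → 1, fb=0
70: 11010011110011010 → 1, fb=1
71: 10100111100110101 → 1, fb=0
72: 01001111001101010 → 0, fb=0
73: 10011110011010100 → 1, fb=0
74: 00111100110101000 → 0, fb=0
75: 01111001101010000 → 0, fb=0
76: 11110011010100000 → 1, fb=1
77: 11100110101000001 → 1, fb=1
78: 11001101010000011 → 1, fb=1
79: 10011010100000111 → 1, fb=0
80: 00110101000001110 → 0, fb=1
81: 01101010000011101 → 0, fb=1
82: 11010100000111011 → 1, fb=1
83: 10101000001110111 → 1, fb=0
84: 01010000011101110 → 0, fb=1
85: 10100000111011101 → 1, fb=0
86: 01000001110111010 → 0, fb=0
87: 10000011101110100 → 1, fb=0
88: 00000111011101000 → 0, fb=0
89: 00001110111010000 → 0, fb=0
90: 00011101110100000 → 0, fb=0
91: 00111011101000000 → 0, fb=0
92: 01110111010000000 → 0, fb=0
93: 11101110100000000 → 1, fb=1
94: 11011101000000001 → 1, fb=1
95: 10111010000000011 → 1, fb=1
96: 01110100000000111 → 0, fb=1
97: 11101000000001111 → 1, fb=0
98: 11010000000011110 → 1, fb=0
99: 10100000000111100 → 1, fb=0
100: 01000000001111000 → 0, fb=0
101: 10000000011110000 → 1, fb=1
102: 00000000111100001 → 0, fb=0
103: 00000001111000010 → 0, fb=0
104: 00000011110000100 → 0, fb=1
105: 00000111100001001 → 0, fb=0
106: 00001111000010010 → 0, fb=0
107: 00011110000100100 → 0, fb=1
108: 00111100001001001 → 0, fb=0
109: 01111000010010010 → 0, fb=0
110: 11110000100100100 → 1, fb=0
111: 11100001001001000 → 1, fb=1
112: 11000010010010001 → 1, fb=1
113: 10000100100100011 → 1, fb=1
114: 00001001001000111 → 0, fb=1
115: 00010010010001111 → 0, fb=1
116: 00100100100011111 → 0, fb=1
117: 01001001000111111 → 0, fb=1
118: 10010010001111111 → 1, fb=0

00111001010101000001111101000010010001110100100000100111010011011010011101001111001101010000011101110100000000111100001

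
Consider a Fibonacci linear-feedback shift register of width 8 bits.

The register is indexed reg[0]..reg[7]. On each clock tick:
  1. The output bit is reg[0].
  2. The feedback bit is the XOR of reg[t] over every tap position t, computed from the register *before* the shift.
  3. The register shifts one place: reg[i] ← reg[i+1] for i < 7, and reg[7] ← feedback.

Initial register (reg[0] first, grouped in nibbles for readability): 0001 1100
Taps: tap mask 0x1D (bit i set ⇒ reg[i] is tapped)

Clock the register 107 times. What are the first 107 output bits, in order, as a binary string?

step | reg (before) | out | fb
   0 | 00011100 | 0 | 0
   1 | 00111000 | 0 | 1
   2 | 01110001 | 0 | 0
   3 | 11100010 | 1 | 0
   4 | 11000100 | 1 | 1
   5 | 10001001 | 1 | 0
   6 | 00010010 | 0 | 1
   7 | 00100101 | 0 | 1
   8 | 01001011 | 0 | 1
   9 | 10010111 | 1 | 0
  10 | 00101110 | 0 | 0
  11 | 01011100 | 0 | 0
  12 | 10111000 | 1 | 0
  13 | 01110000 | 0 | 0
  14 | 11100000 | 1 | 0
  15 | 11000000 | 1 | 1
  16 | 10000001 | 1 | 1
  17 | 00000011 | 0 | 0
  18 | 00000110 | 0 | 0
  19 | 00001100 | 0 | 1
  20 | 00011001 | 0 | 0
  21 | 00110010 | 0 | 0
  22 | 01100100 | 0 | 1
  23 | 11001001 | 1 | 0
  24 | 10010010 | 1 | 0
  25 | 00100100 | 0 | 1
  26 | 01001001 | 0 | 1
  27 | 10010011 | 1 | 0
  28 | 00100110 | 0 | 1
  29 | 01001101 | 0 | 1
  30 | 10011011 | 1 | 1
  31 | 00110111 | 0 | 0
  32 | 01101110 | 0 | 0
  33 | 11011100 | 1 | 1
  34 | 10111001 | 1 | 0
  35 | 01110010 | 0 | 0
  36 | 11100100 | 1 | 0
  37 | 11001000 | 1 | 0
  38 | 10010000 | 1 | 0
  39 | 00100000 | 0 | 1
  40 | 01000001 | 0 | 0
  41 | 10000010 | 1 | 1
  42 | 00000101 | 0 | 0
  43 | 00001010 | 0 | 1
  44 | 00010101 | 0 | 1
  45 | 00101011 | 0 | 0
  46 | 01010110 | 0 | 1
  47 | 10101101 | 1 | 1
  48 | 01011011 | 0 | 0
  49 | 10110110 | 1 | 1
  50 | 01101101 | 0 | 0
  51 | 11011010 | 1 | 1
  52 | 10110101 | 1 | 1
  53 | 01101011 | 0 | 0
  54 | 11010110 | 1 | 0
  55 | 10101100 | 1 | 1
  56 | 01011001 | 0 | 0
  57 | 10110010 | 1 | 1
  58 | 01100101 | 0 | 1
  59 | 11001011 | 1 | 0
  60 | 10010110 | 1 | 0
  61 | 00101100 | 0 | 0
  62 | 01011000 | 0 | 0
  63 | 10110000 | 1 | 1
  64 | 01100001 | 0 | 1
  65 | 11000011 | 1 | 1
  66 | 10000111 | 1 | 1
  67 | 00001111 | 0 | 1
  68 | 00011111 | 0 | 0
  69 | 00111110 | 0 | 1
  70 | 01111101 | 0 | 1
  71 | 11111011 | 1 | 0
  72 | 11110110 | 1 | 1
  73 | 11101101 | 1 | 1
  74 | 11011011 | 1 | 1
  75 | 10110111 | 1 | 1
  76 | 01101111 | 0 | 0
  77 | 11011110 | 1 | 1
  78 | 10111101 | 1 | 0
  79 | 01111010 | 0 | 1
  80 | 11110101 | 1 | 1
  81 | 11101011 | 1 | 1
  82 | 11010111 | 1 | 0
  83 | 10101110 | 1 | 1
  84 | 01011101 | 0 | 0
  85 | 10111010 | 1 | 0
  86 | 01110100 | 0 | 0
  87 | 11101000 | 1 | 1
  88 | 11010001 | 1 | 0
  89 | 10100010 | 1 | 0
  90 | 01000100 | 0 | 0
  91 | 10001000 | 1 | 0
  92 | 00010000 | 0 | 1
  93 | 00100001 | 0 | 1
  94 | 01000011 | 0 | 0
  95 | 10000110 | 1 | 1
  96 | 00001101 | 0 | 1
  97 | 00011011 | 0 | 0
  98 | 00110110 | 0 | 0
  99 | 01101100 | 0 | 0
 100 | 11011000 | 1 | 1
 101 | 10110001 | 1 | 1
 102 | 01100011 | 0 | 1
 103 | 11000111 | 1 | 1
 104 | 10001111 | 1 | 0
 105 | 00011110 | 0 | 0
 106 | 00111100 | 0 | 1

00011100010010111000000110010010011011100100000101011011010110010110000111110110111101011101000100001101100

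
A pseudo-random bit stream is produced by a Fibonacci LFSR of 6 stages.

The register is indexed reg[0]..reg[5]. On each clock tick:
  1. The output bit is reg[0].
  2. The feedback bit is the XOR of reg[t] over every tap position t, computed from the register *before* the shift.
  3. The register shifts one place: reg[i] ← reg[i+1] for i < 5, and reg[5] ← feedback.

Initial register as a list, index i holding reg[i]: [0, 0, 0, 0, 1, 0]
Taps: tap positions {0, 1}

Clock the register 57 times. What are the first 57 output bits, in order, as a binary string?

step | reg (before) | out | fb
   0 | 000010 | 0 | 0
   1 | 000100 | 0 | 0
   2 | 001000 | 0 | 0
   3 | 010000 | 0 | 1
   4 | 100001 | 1 | 1
   5 | 000011 | 0 | 0
   6 | 000110 | 0 | 0
   7 | 001100 | 0 | 0
   8 | 011000 | 0 | 1
   9 | 110001 | 1 | 0
  10 | 100010 | 1 | 1
  11 | 000101 | 0 | 0
  12 | 001010 | 0 | 0
  13 | 010100 | 0 | 1
  14 | 101001 | 1 | 1
  15 | 010011 | 0 | 1
  16 | 100111 | 1 | 1
  17 | 001111 | 0 | 0
  18 | 011110 | 0 | 1
  19 | 111101 | 1 | 0
  20 | 111010 | 1 | 0
  21 | 110100 | 1 | 0
  22 | 101000 | 1 | 1
  23 | 010001 | 0 | 1
  24 | 100011 | 1 | 1
  25 | 000111 | 0 | 0
  26 | 001110 | 0 | 0
  27 | 011100 | 0 | 1
  28 | 111001 | 1 | 0
  29 | 110010 | 1 | 0
  30 | 100100 | 1 | 1
  31 | 001001 | 0 | 0
  32 | 010010 | 0 | 1
  33 | 100101 | 1 | 1
  34 | 001011 | 0 | 0
  35 | 010110 | 0 | 1
  36 | 101101 | 1 | 1
  37 | 011011 | 0 | 1
  38 | 110111 | 1 | 0
  39 | 101110 | 1 | 1
  40 | 011101 | 0 | 1
  41 | 111011 | 1 | 0
  42 | 110110 | 1 | 0
  43 | 101100 | 1 | 1
  44 | 011001 | 0 | 1
  45 | 110011 | 1 | 0
  46 | 100110 | 1 | 1
  47 | 001101 | 0 | 0
  48 | 011010 | 0 | 1
  49 | 110101 | 1 | 0
  50 | 101010 | 1 | 1
  51 | 010101 | 0 | 1
  52 | 101011 | 1 | 1
  53 | 010111 | 0 | 1
  54 | 101111 | 1 | 1
  55 | 011111 | 0 | 1
  56 | 111111 | 1 | 0

000010000110001010011110100011100100101101110110011010101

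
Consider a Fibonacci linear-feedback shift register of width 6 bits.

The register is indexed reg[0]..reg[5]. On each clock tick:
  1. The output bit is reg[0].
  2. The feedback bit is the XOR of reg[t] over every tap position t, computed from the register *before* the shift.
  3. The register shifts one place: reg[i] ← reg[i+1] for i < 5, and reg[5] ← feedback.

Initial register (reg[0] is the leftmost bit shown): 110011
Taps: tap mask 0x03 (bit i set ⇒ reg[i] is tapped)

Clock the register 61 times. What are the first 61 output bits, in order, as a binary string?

k : reg_k → out_k, fb_k
0: 110011 → 1, fb=0
1: 100110 → 1, fb=1
2: 001101 → 0, fb=0
3: 011010 → 0, fb=1
4: 110101 → 1, fb=0
5: 101010 → 1, fb=1
6: 010101 → 0, fb=1
7: 101011 → 1, fb=1
8: 010111 → 0, fb=1
9: 101111 → 1, fb=1
10: 011111 → 0, fb=1
11: 111111 → 1, fb=0
12: 111110 → 1, fb=0
13: 111100 → 1, fb=0
14: 111000 → 1, fb=0
15: 110000 → 1, fb=0
16: 100000 → 1, fb=1
17: 000001 → 0, fb=0
18: 000010 → 0, fb=0
19: 000100 → 0, fb=0
20: 001000 → 0, fb=0
21: 010000 → 0, fb=1
22: 100001 → 1, fb=1
23: 000011 → 0, fb=0
24: 000110 → 0, fb=0
25: 001100 → 0, fb=0
26: 011000 → 0, fb=1
27: 110001 → 1, fb=0
28: 100010 → 1, fb=1
29: 000101 → 0, fb=0
30: 001010 → 0, fb=0
31: 010100 → 0, fb=1
32: 101001 → 1, fb=1
33: 010011 → 0, fb=1
34: 100111 → 1, fb=1
35: 001111 → 0, fb=0
36: 011110 → 0, fb=1
37: 111101 → 1, fb=0
38: 111010 → 1, fb=0
39: 110100 → 1, fb=0
40: 101000 → 1, fb=1
41: 010001 → 0, fb=1
42: 100011 → 1, fb=1
43: 000111 → 0, fb=0
44: 001110 → 0, fb=0
45: 011100 → 0, fb=1
46: 111001 → 1, fb=0
47: 110010 → 1, fb=0
48: 100100 → 1, fb=1
49: 001001 → 0, fb=0
50: 010010 → 0, fb=1
51: 100101 → 1, fb=1
52: 001011 → 0, fb=0
53: 010110 → 0, fb=1
54: 101101 → 1, fb=1
55: 011011 → 0, fb=1
56: 110111 → 1, fb=0
57: 101110 → 1, fb=1
58: 011101 → 0, fb=1
59: 111011 → 1, fb=0
60: 110110 → 1, fb=0

1100110101011111100000100001100010100111101000111001001011011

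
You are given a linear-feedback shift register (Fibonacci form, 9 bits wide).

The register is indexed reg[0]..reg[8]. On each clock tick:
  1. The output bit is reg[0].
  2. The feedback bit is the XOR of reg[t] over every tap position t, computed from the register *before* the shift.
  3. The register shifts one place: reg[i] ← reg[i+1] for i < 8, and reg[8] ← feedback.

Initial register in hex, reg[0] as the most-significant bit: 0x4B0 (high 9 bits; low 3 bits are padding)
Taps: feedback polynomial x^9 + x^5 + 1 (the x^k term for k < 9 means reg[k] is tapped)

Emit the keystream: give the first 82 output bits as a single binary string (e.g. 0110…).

0100101100010100110001100000001100110010101100100111111011010010010011011111100101

tick  register→output (feedback)
  0  010010110→0 (0)
  1  100101100→1 (0)
  2  001011000→0 (1)
  3  010110001→0 (0)
  4  101100010→1 (1)
  5  011000101→0 (0)
  6  110001010→1 (0)
  7  100010100→1 (1)
  8  000101001→0 (1)
  9  001010011→0 (0)
 10  010100110→0 (0)
 11  101001100→1 (0)
 12  010011000→0 (1)
 13  100110001→1 (1)
 14  001100011→0 (0)
 15  011000110→0 (0)
 16  110001100→1 (0)
 17  100011000→1 (0)
 18  000110000→0 (0)
 19  001100000→0 (0)
 20  011000000→0 (0)
 21  110000000→1 (1)
 22  100000001→1 (1)
 23  000000011→0 (0)
 24  000000110→0 (0)
 25  000001100→0 (1)
 26  000011001→0 (1)
 27  000110011→0 (0)
 28  001100110→0 (0)
 29  011001100→0 (1)
 30  110011001→1 (0)
 31  100110010→1 (1)
 32  001100101→0 (0)
 33  011001010→0 (1)
 34  110010101→1 (1)
 35  100101011→1 (0)
 36  001010110→0 (0)
 37  010101100→0 (1)
 38  101011001→1 (0)
 39  010110010→0 (0)
 40  101100100→1 (1)
 41  011001001→0 (1)
 42  110010011→1 (1)
 43  100100111→1 (1)
 44  001001111→0 (1)
 45  010011111→0 (1)
 46  100111111→1 (0)
 47  001111110→0 (1)
 48  011111101→0 (1)
 49  111111011→1 (0)
 50  111110110→1 (1)
 51  111101101→1 (0)
 52  111011010→1 (0)
 53  110110100→1 (1)
 54  101101001→1 (0)
 55  011010010→0 (0)
 56  110100100→1 (1)
 57  101001001→1 (0)
 58  010010010→0 (0)
 59  100100100→1 (1)
 60  001001001→0 (1)
 61  010010011→0 (0)
 62  100100110→1 (1)
 63  001001101→0 (1)
 64  010011011→0 (1)
 65  100110111→1 (1)
 66  001101111→0 (1)
 67  011011111→0 (1)
 68  110111111→1 (0)
 69  101111110→1 (0)
 70  011111100→0 (1)
 71  111111001→1 (0)
 72  111110010→1 (1)
 73  111100101→1 (1)
 74  111001011→1 (0)
 75  110010110→1 (1)
 76  100101101→1 (0)
 77  001011010→0 (1)
 78  010110101→0 (0)
 79  101101010→1 (0)
 80  011010100→0 (0)
 81  110101000→1 (0)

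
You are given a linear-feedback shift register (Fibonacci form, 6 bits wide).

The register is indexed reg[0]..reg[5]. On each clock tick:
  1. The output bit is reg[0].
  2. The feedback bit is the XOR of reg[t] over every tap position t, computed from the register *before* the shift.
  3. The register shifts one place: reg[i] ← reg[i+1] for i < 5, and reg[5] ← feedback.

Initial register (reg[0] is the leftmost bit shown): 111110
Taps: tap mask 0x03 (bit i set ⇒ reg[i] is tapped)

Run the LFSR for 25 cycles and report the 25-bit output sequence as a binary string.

1111100000100001100010100

step | reg (before) | out | fb
   0 | 111110 | 1 | 0
   1 | 111100 | 1 | 0
   2 | 111000 | 1 | 0
   3 | 110000 | 1 | 0
   4 | 100000 | 1 | 1
   5 | 000001 | 0 | 0
   6 | 000010 | 0 | 0
   7 | 000100 | 0 | 0
   8 | 001000 | 0 | 0
   9 | 010000 | 0 | 1
  10 | 100001 | 1 | 1
  11 | 000011 | 0 | 0
  12 | 000110 | 0 | 0
  13 | 001100 | 0 | 0
  14 | 011000 | 0 | 1
  15 | 110001 | 1 | 0
  16 | 100010 | 1 | 1
  17 | 000101 | 0 | 0
  18 | 001010 | 0 | 0
  19 | 010100 | 0 | 1
  20 | 101001 | 1 | 1
  21 | 010011 | 0 | 1
  22 | 100111 | 1 | 1
  23 | 001111 | 0 | 0
  24 | 011110 | 0 | 1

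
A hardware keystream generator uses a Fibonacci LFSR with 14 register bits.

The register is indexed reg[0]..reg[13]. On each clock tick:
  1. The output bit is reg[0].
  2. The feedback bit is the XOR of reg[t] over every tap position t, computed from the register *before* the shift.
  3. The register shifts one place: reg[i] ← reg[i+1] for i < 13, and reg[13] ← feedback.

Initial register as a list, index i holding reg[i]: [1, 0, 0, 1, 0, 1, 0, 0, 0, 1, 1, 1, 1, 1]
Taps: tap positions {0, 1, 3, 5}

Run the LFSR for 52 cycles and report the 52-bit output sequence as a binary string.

1001010001111110010000101110001000110001110001111001

step | reg (before) | out | fb
   0 | 10010100011111 | 1 | 1
   1 | 00101000111111 | 0 | 0
   2 | 01010001111110 | 0 | 0
   3 | 10100011111100 | 1 | 1
   4 | 01000111111001 | 0 | 0
   5 | 10001111110010 | 1 | 0
   6 | 00011111100100 | 0 | 0
   7 | 00111111001000 | 0 | 0
   8 | 01111110010000 | 0 | 1
   9 | 11111100100001 | 1 | 0
  10 | 11111001000010 | 1 | 1
  11 | 11110010000101 | 1 | 1
  12 | 11100100001011 | 1 | 1
  13 | 11001000010111 | 1 | 0
  14 | 10010000101110 | 1 | 0
  15 | 00100001011100 | 0 | 0
  16 | 01000010111000 | 0 | 1
  17 | 10000101110001 | 1 | 0
  18 | 00001011100010 | 0 | 0
  19 | 00010111000100 | 0 | 0
  20 | 00101110001000 | 0 | 1
  21 | 01011100010001 | 0 | 1
  22 | 10111000100011 | 1 | 0
  23 | 01110001000110 | 0 | 0
  24 | 11100010001100 | 1 | 0
  25 | 11000100011000 | 1 | 1
  26 | 10001000110001 | 1 | 1
  27 | 00010001100011 | 0 | 1
  28 | 00100011000111 | 0 | 0
  29 | 01000110001110 | 0 | 0
  30 | 10001100011100 | 1 | 0
  31 | 00011000111000 | 0 | 1
  32 | 00110001110001 | 0 | 1
  33 | 01100011100011 | 0 | 1
  34 | 11000111000111 | 1 | 1
  35 | 10001110001111 | 1 | 0
  36 | 00011100011110 | 0 | 0
  37 | 00111000111100 | 0 | 1
  38 | 01110001111001 | 0 | 0
  39 | 11100011110010 | 1 | 0
  40 | 11000111100100 | 1 | 1
  41 | 10001111001001 | 1 | 0
  42 | 00011110010010 | 0 | 0
  43 | 00111100100100 | 0 | 0
  44 | 01111001001000 | 0 | 0
  45 | 11110010010000 | 1 | 1
  46 | 11100100100001 | 1 | 1
  47 | 11001001000011 | 1 | 0
  48 | 10010010000110 | 1 | 0
  49 | 00100100001100 | 0 | 1
  50 | 01001000011001 | 0 | 1
  51 | 10010000110011 | 1 | 0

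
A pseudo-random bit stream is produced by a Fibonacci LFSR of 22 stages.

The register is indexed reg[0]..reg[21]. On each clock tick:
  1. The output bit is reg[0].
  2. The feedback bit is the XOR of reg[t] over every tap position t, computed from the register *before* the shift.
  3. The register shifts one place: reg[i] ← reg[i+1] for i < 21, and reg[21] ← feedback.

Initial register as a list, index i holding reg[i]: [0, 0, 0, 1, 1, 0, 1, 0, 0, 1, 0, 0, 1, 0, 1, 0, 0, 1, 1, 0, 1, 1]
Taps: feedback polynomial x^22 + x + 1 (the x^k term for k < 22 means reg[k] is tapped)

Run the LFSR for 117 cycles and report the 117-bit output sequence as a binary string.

000110100100101001101100101110110111101011010111001101100011110111100101011010010001100010111110111011001010011100001

tick  register→output (feedback)
  0  0001101001001010011011→0 (0)
  1  0011010010010100110110→0 (0)
  2  0110100100101001101100→0 (1)
  3  1101001001010011011001→1 (0)
  4  1010010010100110110010→1 (1)
  5  0100100101001101100101→0 (1)
  6  1001001010011011001011→1 (1)
  7  0010010100110110010111→0 (0)
  8  0100101001101100101110→0 (1)
  9  1001010011011001011101→1 (1)
 10  0010100110110010111011→0 (0)
 11  0101001101100101110110→0 (1)
 12  1010011011001011101101→1 (1)
 13  0100110110010111011011→0 (1)
 14  1001101100101110110111→1 (1)
 15  0011011001011101101111→0 (0)
 16  0110110010111011011110→0 (1)
 17  1101100101110110111101→1 (0)
 18  1011001011101101111010→1 (1)
 19  0110010111011011110101→0 (1)
 20  1100101110110111101011→1 (0)
 21  1001011101101111010110→1 (1)
 22  0010111011011110101101→0 (0)
 23  0101110110111101011010→0 (1)
 24  1011101101111010110101→1 (1)
 25  0111011011110101101011→0 (1)
 26  1110110111101011010111→1 (0)
 27  1101101111010110101110→1 (0)
 28  1011011110101101011100→1 (1)
 29  0110111101011010111001→0 (1)
 30  1101111010110101110011→1 (0)
 31  1011110101101011100110→1 (1)
 32  0111101011010111001101→0 (1)
 33  1111010110101110011011→1 (0)
 34  1110101101011100110110→1 (0)
 35  1101011010111001101100→1 (0)
 36  1010110101110011011000→1 (1)
 37  0101101011100110110001→0 (1)
 38  1011010111001101100011→1 (1)
 39  0110101110011011000111→0 (1)
 40  1101011100110110001111→1 (0)
 41  1010111001101100011110→1 (1)
 42  0101110011011000111101→0 (1)
 43  1011100110110001111011→1 (1)
 44  0111001101100011110111→0 (1)
 45  1110011011000111101111→1 (0)
 46  1100110110001111011110→1 (0)
 47  1001101100011110111100→1 (1)
 48  0011011000111101111001→0 (0)
 49  0110110001111011110010→0 (1)
 50  1101100011110111100101→1 (0)
 51  1011000111101111001010→1 (1)
 52  0110001111011110010101→0 (1)
 53  1100011110111100101011→1 (0)
 54  1000111101111001010110→1 (1)
 55  0001111011110010101101→0 (0)
 56  0011110111100101011010→0 (0)
 57  0111101111001010110100→0 (1)
 58  1111011110010101101001→1 (0)
 59  1110111100101011010010→1 (0)
 60  1101111001010110100100→1 (0)
 61  1011110010101101001000→1 (1)
 62  0111100101011010010001→0 (1)
 63  1111001010110100100011→1 (0)
 64  1110010101101001000110→1 (0)
 65  1100101011010010001100→1 (0)
 66  1001010110100100011000→1 (1)
 67  0010101101001000110001→0 (0)
 68  0101011010010001100010→0 (1)
 69  1010110100100011000101→1 (1)
 70  0101101001000110001011→0 (1)
 71  1011010010001100010111→1 (1)
 72  0110100100011000101111→0 (1)
 73  1101001000110001011111→1 (0)
 74  1010010001100010111110→1 (1)
 75  0100100011000101111101→0 (1)
 76  1001000110001011111011→1 (1)
 77  0010001100010111110111→0 (0)
 78  0100011000101111101110→0 (1)
 79  1000110001011111011101→1 (1)
 80  0001100010111110111011→0 (0)
 81  0011000101111101110110→0 (0)
 82  0110001011111011101100→0 (1)
 83  1100010111110111011001→1 (0)
 84  1000101111101110110010→1 (1)
 85  0001011111011101100101→0 (0)
 86  0010111110111011001010→0 (0)
 87  0101111101110110010100→0 (1)
 88  1011111011101100101001→1 (1)
 89  0111110111011001010011→0 (1)
 90  1111101110110010100111→1 (0)
 91  1111011101100101001110→1 (0)
 92  1110111011001010011100→1 (0)
 93  1101110110010100111000→1 (0)
 94  1011101100101001110000→1 (1)
 95  0111011001010011100001→0 (1)
 96  1110110010100111000011→1 (0)
 97  1101100101001110000110→1 (0)
 98  1011001010011100001100→1 (1)
 99  0110010100111000011001→0 (1)
100  1100101001110000110011→1 (0)
101  1001010011100001100110→1 (1)
102  0010100111000011001101→0 (0)
103  0101001110000110011010→0 (1)
104  1010011100001100110101→1 (1)
105  0100111000011001101011→0 (1)
106  1001110000110011010111→1 (1)
107  0011100001100110101111→0 (0)
108  0111000011001101011110→0 (1)
109  1110000110011010111101→1 (0)
110  1100001100110101111010→1 (0)
111  1000011001101011110100→1 (1)
112  0000110011010111101001→0 (0)
113  0001100110101111010010→0 (0)
114  0011001101011110100100→0 (0)
115  0110011010111101001000→0 (1)
116  1100110101111010010001→1 (0)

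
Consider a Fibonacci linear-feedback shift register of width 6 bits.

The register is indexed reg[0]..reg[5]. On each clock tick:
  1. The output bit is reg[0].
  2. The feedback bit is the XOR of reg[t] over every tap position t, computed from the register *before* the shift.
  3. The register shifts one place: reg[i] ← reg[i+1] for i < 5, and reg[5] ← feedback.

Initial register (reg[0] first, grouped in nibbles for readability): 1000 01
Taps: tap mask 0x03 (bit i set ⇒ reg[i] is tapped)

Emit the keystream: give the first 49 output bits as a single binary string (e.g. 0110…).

1000011000101001111010001110010010110111011001101

tick  register→output (feedback)
  0  100001→1 (1)
  1  000011→0 (0)
  2  000110→0 (0)
  3  001100→0 (0)
  4  011000→0 (1)
  5  110001→1 (0)
  6  100010→1 (1)
  7  000101→0 (0)
  8  001010→0 (0)
  9  010100→0 (1)
 10  101001→1 (1)
 11  010011→0 (1)
 12  100111→1 (1)
 13  001111→0 (0)
 14  011110→0 (1)
 15  111101→1 (0)
 16  111010→1 (0)
 17  110100→1 (0)
 18  101000→1 (1)
 19  010001→0 (1)
 20  100011→1 (1)
 21  000111→0 (0)
 22  001110→0 (0)
 23  011100→0 (1)
 24  111001→1 (0)
 25  110010→1 (0)
 26  100100→1 (1)
 27  001001→0 (0)
 28  010010→0 (1)
 29  100101→1 (1)
 30  001011→0 (0)
 31  010110→0 (1)
 32  101101→1 (1)
 33  011011→0 (1)
 34  110111→1 (0)
 35  101110→1 (1)
 36  011101→0 (1)
 37  111011→1 (0)
 38  110110→1 (0)
 39  101100→1 (1)
 40  011001→0 (1)
 41  110011→1 (0)
 42  100110→1 (1)
 43  001101→0 (0)
 44  011010→0 (1)
 45  110101→1 (0)
 46  101010→1 (1)
 47  010101→0 (1)
 48  101011→1 (1)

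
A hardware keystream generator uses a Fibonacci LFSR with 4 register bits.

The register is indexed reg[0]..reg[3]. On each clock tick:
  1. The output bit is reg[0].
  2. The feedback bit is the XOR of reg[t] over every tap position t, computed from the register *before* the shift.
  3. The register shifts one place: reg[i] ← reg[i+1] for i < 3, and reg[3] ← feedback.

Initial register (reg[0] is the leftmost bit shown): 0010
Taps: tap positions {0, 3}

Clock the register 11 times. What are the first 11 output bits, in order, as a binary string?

k : reg_k → out_k, fb_k
0: 0010 → 0, fb=0
1: 0100 → 0, fb=0
2: 1000 → 1, fb=1
3: 0001 → 0, fb=1
4: 0011 → 0, fb=1
5: 0111 → 0, fb=1
6: 1111 → 1, fb=0
7: 1110 → 1, fb=1
8: 1101 → 1, fb=0
9: 1010 → 1, fb=1
10: 0101 → 0, fb=1

00100011110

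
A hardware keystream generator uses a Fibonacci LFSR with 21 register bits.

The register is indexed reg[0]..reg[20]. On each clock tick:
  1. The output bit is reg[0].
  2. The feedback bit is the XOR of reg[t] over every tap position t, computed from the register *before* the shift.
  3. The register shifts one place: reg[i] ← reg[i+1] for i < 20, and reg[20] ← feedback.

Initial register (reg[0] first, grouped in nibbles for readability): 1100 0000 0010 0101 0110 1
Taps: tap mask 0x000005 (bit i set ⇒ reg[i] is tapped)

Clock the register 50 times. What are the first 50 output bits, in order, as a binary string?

tick  register→output (feedback)
  0  110000000010010101101→1 (1)
  1  100000000100101011011→1 (1)
  2  000000001001010110111→0 (0)
  3  000000010010101101110→0 (0)
  4  000000100101011011100→0 (0)
  5  000001001010110111000→0 (0)
  6  000010010101101110000→0 (0)
  7  000100101011011100000→0 (0)
  8  001001010110111000000→0 (1)
  9  010010101101110000001→0 (0)
 10  100101011011100000010→1 (1)
 11  001010110111000000101→0 (1)
 12  010101101110000001011→0 (0)
 13  101011011100000010110→1 (0)
 14  010110111000000101100→0 (0)
 15  101101110000001011000→1 (0)
 16  011011100000010110000→0 (1)
 17  110111000000101100001→1 (1)
 18  101110000001011000011→1 (0)
 19  011100000010110000110→0 (1)
 20  111000000101100001101→1 (0)
 21  110000001011000011010→1 (1)
 22  100000010110000110101→1 (1)
 23  000000101100001101011→0 (0)
 24  000001011000011010110→0 (0)
 25  000010110000110101100→0 (0)
 26  000101100001101011000→0 (0)
 27  001011000011010110000→0 (1)
 28  010110000110101100001→0 (0)
 29  101100001101011000010→1 (0)
 30  011000011010110000100→0 (1)
 31  110000110101100001001→1 (1)
 32  100001101011000010011→1 (1)
 33  000011010110000100111→0 (0)
 34  000110101100001001110→0 (0)
 35  001101011000010011100→0 (1)
 36  011010110000100111001→0 (1)
 37  110101100001001110011→1 (1)
 38  101011000010011100111→1 (0)
 39  010110000100111001110→0 (0)
 40  101100001001110011100→1 (0)
 41  011000010011100111000→0 (1)
 42  110000100111001110001→1 (1)
 43  100001001110011100011→1 (1)
 44  000010011100111000111→0 (0)
 45  000100111001110001110→0 (0)
 46  001001110011100011100→0 (1)
 47  010011100111000111001→0 (0)
 48  100111001110001110010→1 (1)
 49  001110011100011100101→0 (1)

11000000001001010110111000000101100001101011000010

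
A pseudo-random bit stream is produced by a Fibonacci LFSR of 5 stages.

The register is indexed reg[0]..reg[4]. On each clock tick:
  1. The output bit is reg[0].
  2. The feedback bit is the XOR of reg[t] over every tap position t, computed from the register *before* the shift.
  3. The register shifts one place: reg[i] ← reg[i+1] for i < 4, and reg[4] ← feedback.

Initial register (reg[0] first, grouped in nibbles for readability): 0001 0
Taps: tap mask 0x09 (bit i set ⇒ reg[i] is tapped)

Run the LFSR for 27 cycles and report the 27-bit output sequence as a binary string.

step | reg (before) | out | fb
   0 | 00010 | 0 | 1
   1 | 00101 | 0 | 0
   2 | 01010 | 0 | 1
   3 | 10101 | 1 | 1
   4 | 01011 | 0 | 1
   5 | 10111 | 1 | 0
   6 | 01110 | 0 | 1
   7 | 11101 | 1 | 1
   8 | 11011 | 1 | 0
   9 | 10110 | 1 | 0
  10 | 01100 | 0 | 0
  11 | 11000 | 1 | 1
  12 | 10001 | 1 | 1
  13 | 00011 | 0 | 1
  14 | 00111 | 0 | 1
  15 | 01111 | 0 | 1
  16 | 11111 | 1 | 0
  17 | 11110 | 1 | 0
  18 | 11100 | 1 | 1
  19 | 11001 | 1 | 1
  20 | 10011 | 1 | 0
  21 | 00110 | 0 | 1
  22 | 01101 | 0 | 0
  23 | 11010 | 1 | 0
  24 | 10100 | 1 | 1
  25 | 01001 | 0 | 0
  26 | 10010 | 1 | 0

000101011101100011111001101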